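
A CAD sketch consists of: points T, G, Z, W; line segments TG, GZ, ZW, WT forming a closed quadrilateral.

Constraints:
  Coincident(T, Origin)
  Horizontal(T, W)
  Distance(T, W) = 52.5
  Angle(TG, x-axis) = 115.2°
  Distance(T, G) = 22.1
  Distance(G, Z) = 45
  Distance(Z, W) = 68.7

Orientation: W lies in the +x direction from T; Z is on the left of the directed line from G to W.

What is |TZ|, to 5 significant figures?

59.647

T is at the origin; TW is horizontal with |TW| = 52.5 and W in +x, so W = (52.5, 0). TG runs at 115.2° with |TG| = 22.1, so G = (-9.4097, 19.997). Z is determined by |GZ| = 45.0 and |ZW| = 68.7 together: it lies at the intersection of circle(G, 45.0) and circle(W, 68.7). With |GW| = 65.059, the foot of the radical line on GW is 11.820 from G and the perpendicular offset is √(45.0² − 11.820²) = 43.420. Taking the left-of-GW solution: Z = (15.184, 57.682).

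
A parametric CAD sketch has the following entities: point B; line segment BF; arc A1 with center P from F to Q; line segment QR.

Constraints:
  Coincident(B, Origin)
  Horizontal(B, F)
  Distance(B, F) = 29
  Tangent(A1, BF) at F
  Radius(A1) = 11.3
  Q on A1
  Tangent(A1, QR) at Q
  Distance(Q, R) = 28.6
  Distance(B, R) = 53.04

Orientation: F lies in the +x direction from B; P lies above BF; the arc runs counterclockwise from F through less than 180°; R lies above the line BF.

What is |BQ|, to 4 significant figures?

42.37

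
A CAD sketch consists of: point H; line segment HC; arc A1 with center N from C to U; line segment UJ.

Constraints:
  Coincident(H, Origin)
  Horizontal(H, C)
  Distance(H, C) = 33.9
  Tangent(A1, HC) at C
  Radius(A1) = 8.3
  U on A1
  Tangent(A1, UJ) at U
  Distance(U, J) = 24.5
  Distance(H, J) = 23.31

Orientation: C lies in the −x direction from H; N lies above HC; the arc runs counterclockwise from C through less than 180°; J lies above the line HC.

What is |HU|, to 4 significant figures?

27.97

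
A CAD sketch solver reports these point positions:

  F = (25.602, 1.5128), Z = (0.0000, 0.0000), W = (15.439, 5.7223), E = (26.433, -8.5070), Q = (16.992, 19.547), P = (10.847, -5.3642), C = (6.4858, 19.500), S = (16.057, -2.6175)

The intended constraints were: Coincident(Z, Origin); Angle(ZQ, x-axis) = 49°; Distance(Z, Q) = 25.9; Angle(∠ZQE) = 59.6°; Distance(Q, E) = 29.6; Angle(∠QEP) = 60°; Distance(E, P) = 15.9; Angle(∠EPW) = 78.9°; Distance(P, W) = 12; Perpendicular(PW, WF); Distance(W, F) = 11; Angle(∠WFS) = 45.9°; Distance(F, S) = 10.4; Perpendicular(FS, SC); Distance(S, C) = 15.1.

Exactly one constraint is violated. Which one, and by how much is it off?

Distance(S, C) = 15.1 — off by 9.00.

Z = (0.00, 0.00) ✓; ZQ at 49.00° ✓; |ZQ| = 25.90 ✓; ∠ZQE = 59.60° ✓; |QE| = 29.60 ✓; ∠QEP = 60.00° ✓; |EP| = 15.90 ✓; ∠EPW = 78.90° ✓; |PW| = 12.00 ✓; ∠(PW, WF) = 90.00° ✓; |WF| = 11.00 ✓; ∠WFS = 45.90° ✓; |FS| = 10.40 ✓; ∠(FS, SC) = 90.00° ✓; |SC| = 24.10 ✗.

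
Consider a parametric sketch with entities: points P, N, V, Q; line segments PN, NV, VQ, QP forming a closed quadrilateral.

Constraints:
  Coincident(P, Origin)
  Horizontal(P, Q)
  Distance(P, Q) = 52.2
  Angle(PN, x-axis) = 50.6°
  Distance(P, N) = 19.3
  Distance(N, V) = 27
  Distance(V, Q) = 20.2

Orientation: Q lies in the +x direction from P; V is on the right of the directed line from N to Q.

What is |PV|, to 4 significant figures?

32.42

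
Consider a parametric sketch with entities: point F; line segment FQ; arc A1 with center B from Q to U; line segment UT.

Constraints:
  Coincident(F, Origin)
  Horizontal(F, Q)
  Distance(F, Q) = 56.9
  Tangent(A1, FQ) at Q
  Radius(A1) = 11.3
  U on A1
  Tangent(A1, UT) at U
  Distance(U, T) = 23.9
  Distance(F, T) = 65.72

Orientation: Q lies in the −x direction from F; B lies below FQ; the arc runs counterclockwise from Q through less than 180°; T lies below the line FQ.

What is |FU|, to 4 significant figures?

68.71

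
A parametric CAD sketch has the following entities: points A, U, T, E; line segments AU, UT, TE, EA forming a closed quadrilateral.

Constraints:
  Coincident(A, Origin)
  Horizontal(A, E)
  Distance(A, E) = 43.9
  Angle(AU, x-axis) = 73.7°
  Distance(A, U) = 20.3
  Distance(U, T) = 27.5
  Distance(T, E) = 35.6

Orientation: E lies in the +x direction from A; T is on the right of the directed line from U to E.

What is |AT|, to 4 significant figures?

12.03

A is at the origin; AE is horizontal with |AE| = 43.9 and E in +x, so E = (43.9, 0). AU runs at 73.7° with |AU| = 20.3, so U = (5.698, 19.48). T is determined by |UT| = 27.5 and |TE| = 35.6 together: it lies at the intersection of circle(U, 27.5) and circle(E, 35.6). With |UE| = 42.88, the foot of the radical line on UE is 15.48 from U and the perpendicular offset is √(27.5² − 15.48²) = 22.73. Taking the right-of-UE solution: T = (9.164, -7.797).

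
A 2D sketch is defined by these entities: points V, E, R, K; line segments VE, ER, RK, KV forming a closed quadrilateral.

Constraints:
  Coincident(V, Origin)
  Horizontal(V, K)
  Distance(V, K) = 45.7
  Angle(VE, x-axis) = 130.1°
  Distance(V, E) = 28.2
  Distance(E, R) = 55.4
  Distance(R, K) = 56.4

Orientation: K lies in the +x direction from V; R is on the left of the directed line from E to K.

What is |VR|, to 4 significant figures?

59.86

V is at the origin; VK is horizontal with |VK| = 45.7 and K in +x, so K = (45.7, 0). VE runs at 130.1° with |VE| = 28.2, so E = (-18.16, 21.57). R is determined by |ER| = 55.4 and |RK| = 56.4 together: it lies at the intersection of circle(E, 55.4) and circle(K, 56.4). With |EK| = 67.41, the foot of the radical line on EK is 32.88 from E and the perpendicular offset is √(55.4² − 32.88²) = 44.59. Taking the left-of-EK solution: R = (27.25, 53.30).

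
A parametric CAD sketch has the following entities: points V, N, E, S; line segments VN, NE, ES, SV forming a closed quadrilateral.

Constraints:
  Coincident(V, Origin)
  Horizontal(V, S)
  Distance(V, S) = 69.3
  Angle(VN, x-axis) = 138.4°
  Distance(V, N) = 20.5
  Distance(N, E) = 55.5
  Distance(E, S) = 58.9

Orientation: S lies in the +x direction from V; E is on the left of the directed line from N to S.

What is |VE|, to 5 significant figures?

54.124

Checks: |NE| = 55.50 ✓; |ES| = 58.90 ✓.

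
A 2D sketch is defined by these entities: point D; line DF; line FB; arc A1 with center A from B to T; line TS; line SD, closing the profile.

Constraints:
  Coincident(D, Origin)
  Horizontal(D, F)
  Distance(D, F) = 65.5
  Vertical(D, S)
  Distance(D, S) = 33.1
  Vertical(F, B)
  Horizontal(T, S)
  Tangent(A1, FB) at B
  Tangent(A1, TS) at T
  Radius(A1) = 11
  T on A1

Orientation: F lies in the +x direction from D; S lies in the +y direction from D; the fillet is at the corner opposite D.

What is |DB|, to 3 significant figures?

69.1

D is at the origin; DF is horizontal with |DF| = 65.5 and F on the +x side, so F = (65.5, 0.00). D and S share the same x with |DS| = 33.1 and S on the +y side, so S = (0.00, 33.1). The virtual corner opposite D is at (65.5, 33.1). A1 meets FB tangentially, so AB is at right angles to FB and tangency of A1 to TS means the radius AT is perpendicular to TS, with radius 11.0, so the center A sits 11.0 in from both sides at A = (54.5, 22.1). That places the tangent points at B = (65.5, 22.1) on FB and T = (54.5, 33.1) on TS. Then |DB| = |B − D| = 69.1.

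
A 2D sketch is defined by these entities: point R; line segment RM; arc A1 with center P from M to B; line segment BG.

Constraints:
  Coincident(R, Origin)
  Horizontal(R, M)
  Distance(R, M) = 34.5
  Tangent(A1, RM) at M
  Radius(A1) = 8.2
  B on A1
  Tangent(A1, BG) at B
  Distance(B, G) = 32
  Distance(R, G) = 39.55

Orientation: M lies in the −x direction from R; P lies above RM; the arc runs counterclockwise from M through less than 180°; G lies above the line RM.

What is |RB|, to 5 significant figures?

27.305

Checks: |PB| = 8.200 ✓; ∠(PB, BG) = 90.00° ✓; |BG| = 32.00 ✓; |RG| = 39.55 ✓.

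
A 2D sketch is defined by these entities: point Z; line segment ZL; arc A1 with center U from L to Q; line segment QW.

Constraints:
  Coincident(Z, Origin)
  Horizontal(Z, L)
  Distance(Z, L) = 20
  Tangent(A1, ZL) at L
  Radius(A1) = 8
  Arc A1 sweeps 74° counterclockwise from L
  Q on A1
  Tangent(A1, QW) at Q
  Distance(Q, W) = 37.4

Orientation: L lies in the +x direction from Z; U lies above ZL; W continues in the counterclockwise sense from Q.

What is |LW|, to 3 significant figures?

45.5

On A1, L sits at bearing -90° from U; a 74° counterclockwise sweep puts Q at bearing -16°, so Q = U + 8.0·(cos -16°, sin -16°) = (27.7, 5.79). Since A1 is tangent to QW there, UQ ⟂ QW, so QW runs along (−sin -16°, cos -16°); with |QW| = 37.4, W = (38.0, 41.7). Then |LW| = |W − L| = 45.5.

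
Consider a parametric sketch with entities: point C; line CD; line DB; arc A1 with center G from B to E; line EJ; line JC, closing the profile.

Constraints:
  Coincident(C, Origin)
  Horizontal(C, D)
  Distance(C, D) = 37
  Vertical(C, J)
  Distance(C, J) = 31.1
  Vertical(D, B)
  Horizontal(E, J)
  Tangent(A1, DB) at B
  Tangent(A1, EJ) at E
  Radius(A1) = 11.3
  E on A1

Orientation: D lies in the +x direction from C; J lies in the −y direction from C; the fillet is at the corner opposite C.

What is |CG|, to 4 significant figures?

32.44

CJ is vertical with |CJ| = 31.1 and J on the −y side, so J = (0.000, -31.10). The virtual corner opposite C is at (37.00, -31.10). Tangency of A1 to DB means the radius GB is perpendicular to DB and tangency of A1 to EJ means the radius GE is perpendicular to EJ, with radius 11.3, so the center G sits 11.3 in from both sides at G = (25.70, -19.80). Then |CG| = |G − C| = 32.44.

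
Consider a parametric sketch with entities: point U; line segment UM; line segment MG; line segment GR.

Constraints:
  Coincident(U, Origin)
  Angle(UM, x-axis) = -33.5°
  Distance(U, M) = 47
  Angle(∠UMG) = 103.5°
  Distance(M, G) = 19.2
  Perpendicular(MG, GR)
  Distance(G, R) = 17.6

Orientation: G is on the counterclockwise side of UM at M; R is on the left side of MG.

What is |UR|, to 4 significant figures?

41.23

U is at the origin; UM runs at -33.5° with length 47.0, so M = 47.0·(cos -33.5°, sin -33.5°) = (39.19, -25.94). ∠UMG = 103.5°, so MG runs at -33.5° + (180° − 103.5°) = 43.00° from the x-axis; with |MG| = 19.2, G = M + 19.2·(cos 43.00°, sin 43.00°) = (53.23, -12.85). MG is perpendicular to GR; with |GR| = 17.6 on the left of MG, R = G + 17.6·(-0.6820, 0.7314) = (41.23, 0.02516). Then |UR| = |R − U| = 41.23.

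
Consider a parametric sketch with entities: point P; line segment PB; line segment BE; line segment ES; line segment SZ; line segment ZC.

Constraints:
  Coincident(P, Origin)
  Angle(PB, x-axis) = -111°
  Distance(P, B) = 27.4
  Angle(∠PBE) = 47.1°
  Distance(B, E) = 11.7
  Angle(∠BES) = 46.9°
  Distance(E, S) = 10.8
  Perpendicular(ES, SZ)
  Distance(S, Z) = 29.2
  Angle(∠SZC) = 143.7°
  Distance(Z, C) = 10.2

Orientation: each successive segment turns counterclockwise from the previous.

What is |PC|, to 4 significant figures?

56.45

P is at the origin; PB runs at -111.0° with length 27.4, so B = (-9.819, -25.58). ∠PBE = 47.1° gives BE at 21.90° from the x-axis; with |BE| = 11.7, E = (1.036, -21.22). ∠BES = 46.9° gives ES at 155.0° from the x-axis; with |ES| = 10.8, S = (-8.752, -16.65). ES is perpendicular to SZ, so SZ runs at -115.0°; with |SZ| = 29.2, Z = (-21.09, -43.12). ∠SZC = 143.7° gives ZC at -78.70° from the x-axis; with |ZC| = 10.2, C = (-19.09, -53.12). Then |PC| = |C − P| = 56.45.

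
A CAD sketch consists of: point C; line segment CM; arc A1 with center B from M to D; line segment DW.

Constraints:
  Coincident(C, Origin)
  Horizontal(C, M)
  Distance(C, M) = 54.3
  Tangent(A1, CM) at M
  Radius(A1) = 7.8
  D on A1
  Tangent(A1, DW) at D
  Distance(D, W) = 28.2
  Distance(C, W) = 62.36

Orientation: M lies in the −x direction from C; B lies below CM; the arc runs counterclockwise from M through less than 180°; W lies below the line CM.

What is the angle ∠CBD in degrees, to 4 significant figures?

165.0°

C is at the origin; C and M share the same y with |CM| = 54.3 and M on the −x side, so M = (-54.30, 0.000). Since A1 is tangent to CM there, BM ⟂ CM, so B = M + (0, -7.8) = (-54.30, -7.800). Since BD ⟂ DW (tangency), |BW| = √(7.8² + 28.2²) = 29.26 regardless of where D sits on A1. So W lies on both circle(C, 62.36) and circle(B, 29.26); the below-CM intersection is W = (-50.35, -36.79). D is the foot of the tangent from W: D = (-61.47, -10.88).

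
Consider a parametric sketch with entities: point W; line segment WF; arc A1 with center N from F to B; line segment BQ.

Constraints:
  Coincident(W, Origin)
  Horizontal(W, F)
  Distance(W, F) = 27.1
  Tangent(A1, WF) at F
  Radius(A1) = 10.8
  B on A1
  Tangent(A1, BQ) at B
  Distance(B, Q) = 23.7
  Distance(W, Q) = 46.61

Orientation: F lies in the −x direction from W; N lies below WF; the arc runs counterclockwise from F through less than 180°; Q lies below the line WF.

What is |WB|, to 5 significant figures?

39.972

W is at the origin; W and F share the same y with |WF| = 27.1 and F on the −x side, so F = (-27.100, 0.0000). Since A1 is tangent to WF there, NF ⟂ WF, so N = F + (0, -10.8) = (-27.100, -10.800). Since NB ⟂ BQ (tangency), |NQ| = √(10.8² + 23.7²) = 26.045 regardless of where B sits on A1. So Q lies on both circle(W, 46.61) and circle(N, 26.045); the below-WF intersection is Q = (-28.603, -36.801). B is the foot of the tangent from Q: B = (-37.170, -14.704).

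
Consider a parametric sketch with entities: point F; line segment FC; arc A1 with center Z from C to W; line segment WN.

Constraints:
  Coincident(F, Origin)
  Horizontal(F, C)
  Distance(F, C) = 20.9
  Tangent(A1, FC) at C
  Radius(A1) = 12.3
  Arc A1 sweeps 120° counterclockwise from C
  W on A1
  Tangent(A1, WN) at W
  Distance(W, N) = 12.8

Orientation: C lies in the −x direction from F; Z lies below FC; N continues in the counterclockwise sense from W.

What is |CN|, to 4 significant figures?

29.84

F is at the origin; F and C share the same y with |FC| = 20.9 and C on the −x side, so C = (-20.90, 0.000). Tangency of A1 to FC means the radius ZC is perpendicular to FC, so Z = C + (0, -12.3) = (-20.90, -12.30). On A1, C sits at bearing 90° from Z; a 120° counterclockwise sweep puts W at bearing 210°, so W = Z + 12.3·(cos 210°, sin 210°) = (-31.55, -18.45). Since A1 is tangent to WN there, ZW ⟂ WN, so WN runs along (−sin 210°, cos 210°); with |WN| = 12.8, N = (-25.15, -29.54). Then |CN| = |N − C| = 29.84.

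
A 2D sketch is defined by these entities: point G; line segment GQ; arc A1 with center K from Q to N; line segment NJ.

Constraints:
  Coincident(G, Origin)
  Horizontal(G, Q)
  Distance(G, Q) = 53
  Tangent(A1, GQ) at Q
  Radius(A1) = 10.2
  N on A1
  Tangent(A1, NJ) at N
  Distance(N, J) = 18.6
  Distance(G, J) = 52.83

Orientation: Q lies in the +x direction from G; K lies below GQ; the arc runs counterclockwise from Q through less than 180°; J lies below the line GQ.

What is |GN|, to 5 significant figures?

44.159

Checks: |KN| = 10.20 ✓; ∠(KN, NJ) = 90.00° ✓; |NJ| = 18.60 ✓; |GJ| = 52.83 ✓.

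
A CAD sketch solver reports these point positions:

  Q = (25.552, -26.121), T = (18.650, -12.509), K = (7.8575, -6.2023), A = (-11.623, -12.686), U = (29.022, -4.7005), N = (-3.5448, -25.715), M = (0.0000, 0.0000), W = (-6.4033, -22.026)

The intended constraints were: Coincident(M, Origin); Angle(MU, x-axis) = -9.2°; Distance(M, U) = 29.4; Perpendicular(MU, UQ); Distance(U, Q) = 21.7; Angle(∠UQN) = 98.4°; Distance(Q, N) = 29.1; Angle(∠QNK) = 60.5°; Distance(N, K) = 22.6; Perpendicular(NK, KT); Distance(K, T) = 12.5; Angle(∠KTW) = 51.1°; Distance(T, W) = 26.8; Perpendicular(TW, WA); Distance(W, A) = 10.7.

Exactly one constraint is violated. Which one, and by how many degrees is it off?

Perpendicular(TW, WA) — off by 8.40°.

M = (0.00, 0.00) ✓; MU at -9.200° ✓; |MU| = 29.40 ✓; ∠(MU, UQ) = 90.00° ✓; |UQ| = 21.70 ✓; ∠UQN = 98.40° ✓; |QN| = 29.10 ✓; ∠QNK = 60.50° ✓; |NK| = 22.60 ✓; ∠(NK, KT) = 90.00° ✓; |KT| = 12.50 ✓; ∠KTW = 51.10° ✓; |TW| = 26.80 ✓; ∠(TW, WA) = 81.60° ✗; |WA| = 10.70 ✓.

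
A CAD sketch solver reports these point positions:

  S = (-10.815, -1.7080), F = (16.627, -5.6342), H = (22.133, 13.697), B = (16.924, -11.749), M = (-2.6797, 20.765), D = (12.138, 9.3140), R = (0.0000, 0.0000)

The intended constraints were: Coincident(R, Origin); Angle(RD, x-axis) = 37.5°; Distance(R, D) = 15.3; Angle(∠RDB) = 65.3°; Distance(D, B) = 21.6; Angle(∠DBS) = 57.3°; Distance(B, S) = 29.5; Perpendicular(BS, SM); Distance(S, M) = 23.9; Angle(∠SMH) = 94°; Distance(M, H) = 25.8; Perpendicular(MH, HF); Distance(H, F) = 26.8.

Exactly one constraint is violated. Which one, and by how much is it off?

Distance(H, F) = 26.8 — off by 6.70.

R = (0.00, 0.00) ✓; RD at 37.50° ✓; |RD| = 15.30 ✓; ∠RDB = 65.30° ✓; |DB| = 21.60 ✓; ∠DBS = 57.30° ✓; |BS| = 29.50 ✓; ∠(BS, SM) = 90.00° ✓; |SM| = 23.90 ✓; ∠SMH = 94.00° ✓; |MH| = 25.80 ✓; ∠(MH, HF) = 90.00° ✓; |HF| = 20.10 ✗.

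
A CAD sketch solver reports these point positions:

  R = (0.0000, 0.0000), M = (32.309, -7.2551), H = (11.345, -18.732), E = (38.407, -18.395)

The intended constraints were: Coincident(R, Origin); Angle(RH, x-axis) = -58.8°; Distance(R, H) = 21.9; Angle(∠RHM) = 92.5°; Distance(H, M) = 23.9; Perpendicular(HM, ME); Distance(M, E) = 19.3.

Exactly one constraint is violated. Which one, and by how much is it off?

Distance(M, E) = 19.3 — off by 6.60.

R = (0.00, 0.00) ✓; RH at -58.80° ✓; |RH| = 21.90 ✓; ∠RHM = 92.50° ✓; |HM| = 23.90 ✓; ∠(HM, ME) = 90.00° ✓; |ME| = 12.70 ✗.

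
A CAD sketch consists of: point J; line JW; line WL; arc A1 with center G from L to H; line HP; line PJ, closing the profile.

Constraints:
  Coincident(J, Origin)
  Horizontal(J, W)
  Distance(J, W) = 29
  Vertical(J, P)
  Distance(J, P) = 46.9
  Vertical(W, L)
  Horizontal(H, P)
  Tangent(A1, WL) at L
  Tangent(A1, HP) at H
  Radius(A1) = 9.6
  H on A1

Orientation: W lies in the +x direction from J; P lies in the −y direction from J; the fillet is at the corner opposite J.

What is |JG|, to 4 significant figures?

42.04

J is at the origin; J and W share the same y with |JW| = 29.0 and W on the +x side, so W = (29.00, 0.000). J and P share the same x with |JP| = 46.9 and P on the −y side, so P = (0.000, -46.90). The virtual corner opposite J is at (29.00, -46.90). A1 meets WL tangentially, so GL is at right angles to WL and since A1 is tangent to HP there, GH ⟂ HP, with radius 9.6, so the center G sits 9.6 in from both sides at G = (19.40, -37.30). Then |JG| = |G − J| = 42.04.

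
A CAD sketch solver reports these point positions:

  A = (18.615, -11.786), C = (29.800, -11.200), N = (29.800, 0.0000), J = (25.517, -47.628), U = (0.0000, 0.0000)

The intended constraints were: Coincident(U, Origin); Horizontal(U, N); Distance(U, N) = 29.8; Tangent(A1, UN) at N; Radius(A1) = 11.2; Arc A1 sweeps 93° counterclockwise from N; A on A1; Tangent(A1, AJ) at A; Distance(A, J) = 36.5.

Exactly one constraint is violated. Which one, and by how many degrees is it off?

Tangent(A1, AJ) at A — off by 7.90°.

U = (0.00, 0.00) ✓; U.y = 0.00, N.y = 0.00 ✓; |UN| = 29.80 ✓; ∠(CN, NU) = 90.00° ✓; |CN| = 11.20 ✓; bearing(C→A) − bearing(C→N) = 93.00° ✓; |CA| = 11.20 ✓; ∠(CA, AJ) = 82.10° ✗; |AJ| = 36.50 ✓.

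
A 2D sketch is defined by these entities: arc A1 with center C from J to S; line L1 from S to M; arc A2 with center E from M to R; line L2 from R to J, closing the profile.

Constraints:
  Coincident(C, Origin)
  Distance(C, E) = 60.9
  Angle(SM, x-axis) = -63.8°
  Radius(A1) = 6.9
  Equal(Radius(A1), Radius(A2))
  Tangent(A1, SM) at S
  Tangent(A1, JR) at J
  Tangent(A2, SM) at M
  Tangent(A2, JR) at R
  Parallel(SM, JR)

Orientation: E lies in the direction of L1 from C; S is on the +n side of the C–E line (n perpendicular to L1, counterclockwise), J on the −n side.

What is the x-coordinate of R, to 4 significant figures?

20.70

The slot axis is L1's direction at -63.8°, so u = (cos -63.8°, sin -63.8°) = (0.4415, -0.8973) and n = (−sin -63.8°, cos -63.8°) = (0.8973, 0.4415). C is at the origin and E lies 60.9 along u from C, so E = 60.9·u = (26.89, -54.64). Tangency of A1 to both parallel lines with radius 6.9 puts S and J at C ± 6.9·n: S = (6.191, 3.046), J = (-6.191, -3.046). Equal radii place M and R the same way about E: M = E + 6.9·n = (33.08, -51.60), R = E − 6.9·n = (20.70, -57.69). So R.x = 20.70.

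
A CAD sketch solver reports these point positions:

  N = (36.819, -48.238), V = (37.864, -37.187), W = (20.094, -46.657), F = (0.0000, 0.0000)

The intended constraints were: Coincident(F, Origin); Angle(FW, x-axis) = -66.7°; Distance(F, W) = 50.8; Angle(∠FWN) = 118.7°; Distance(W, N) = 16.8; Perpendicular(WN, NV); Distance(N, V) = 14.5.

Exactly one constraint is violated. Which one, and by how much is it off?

Distance(N, V) = 14.5 — off by 3.40.

F = (0.00, 0.00) ✓; FW at -66.70° ✓; |FW| = 50.80 ✓; ∠FWN = 118.7° ✓; |WN| = 16.80 ✓; ∠(WN, NV) = 90.00° ✓; |NV| = 11.10 ✗.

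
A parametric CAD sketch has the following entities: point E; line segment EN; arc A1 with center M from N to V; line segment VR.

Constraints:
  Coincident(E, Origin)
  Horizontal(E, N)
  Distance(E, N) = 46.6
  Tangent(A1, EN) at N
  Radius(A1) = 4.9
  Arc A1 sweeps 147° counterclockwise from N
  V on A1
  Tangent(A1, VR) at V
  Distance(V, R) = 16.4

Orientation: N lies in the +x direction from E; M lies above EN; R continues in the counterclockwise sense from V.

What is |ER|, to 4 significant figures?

39.79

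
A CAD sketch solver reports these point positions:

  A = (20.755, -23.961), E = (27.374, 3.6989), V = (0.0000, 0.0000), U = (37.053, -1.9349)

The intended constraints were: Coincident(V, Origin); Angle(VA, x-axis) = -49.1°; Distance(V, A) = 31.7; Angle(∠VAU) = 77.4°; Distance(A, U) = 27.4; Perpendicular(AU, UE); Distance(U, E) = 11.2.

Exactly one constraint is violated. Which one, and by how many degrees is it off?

Perpendicular(AU, UE) — off by 6.30°.

V = (0.00, 0.00) ✓; VA at -49.10° ✓; |VA| = 31.70 ✓; ∠VAU = 77.40° ✓; |AU| = 27.40 ✓; ∠(AU, UE) = 96.30° ✗; |UE| = 11.20 ✓.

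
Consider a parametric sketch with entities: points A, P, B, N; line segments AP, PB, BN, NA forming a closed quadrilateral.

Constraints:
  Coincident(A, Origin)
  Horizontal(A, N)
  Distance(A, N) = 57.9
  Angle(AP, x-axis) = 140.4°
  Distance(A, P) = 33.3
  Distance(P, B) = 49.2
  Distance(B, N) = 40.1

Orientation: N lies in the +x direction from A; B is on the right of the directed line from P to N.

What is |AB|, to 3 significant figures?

17.9

Checks: |PB| = 49.20 ✓; |BN| = 40.10 ✓.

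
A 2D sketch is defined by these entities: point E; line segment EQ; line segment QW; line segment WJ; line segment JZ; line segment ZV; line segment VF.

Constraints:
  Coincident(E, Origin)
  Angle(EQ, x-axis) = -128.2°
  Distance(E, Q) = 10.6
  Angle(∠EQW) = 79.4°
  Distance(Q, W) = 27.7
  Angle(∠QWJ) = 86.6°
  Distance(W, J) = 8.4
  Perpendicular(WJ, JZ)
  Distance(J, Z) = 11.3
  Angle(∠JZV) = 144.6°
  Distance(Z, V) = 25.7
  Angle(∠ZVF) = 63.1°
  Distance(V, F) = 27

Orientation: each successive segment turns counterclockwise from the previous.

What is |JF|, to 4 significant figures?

28.68

E is at the origin; EQ runs at -128.2° with length 10.6, so Q = (-6.555, -8.330). ∠EQW = 79.4° gives QW at -27.60° from the x-axis; with |QW| = 27.7, W = (17.99, -21.16). ∠QWJ = 86.6° gives WJ at 65.80° from the x-axis; with |WJ| = 8.4, J = (21.44, -13.50). WJ ⟂ JZ, so JZ runs at 155.8°; with |JZ| = 11.3, Z = (11.13, -8.869). ∠JZV = 144.6° gives ZV at -168.8° from the x-axis; with |ZV| = 25.7, V = (-14.08, -13.86). ∠ZVF = 63.1° gives VF at -51.90° from the x-axis; with |VF| = 27.0, F = (2.579, -35.11). Then |JF| = |F − J| = 28.68.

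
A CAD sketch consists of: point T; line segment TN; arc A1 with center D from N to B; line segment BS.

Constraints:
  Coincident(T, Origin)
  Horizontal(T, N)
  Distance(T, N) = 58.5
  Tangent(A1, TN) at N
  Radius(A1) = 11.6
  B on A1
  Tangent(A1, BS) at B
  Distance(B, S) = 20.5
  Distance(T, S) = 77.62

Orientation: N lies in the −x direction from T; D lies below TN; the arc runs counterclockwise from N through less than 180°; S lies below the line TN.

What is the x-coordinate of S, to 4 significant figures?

-70.88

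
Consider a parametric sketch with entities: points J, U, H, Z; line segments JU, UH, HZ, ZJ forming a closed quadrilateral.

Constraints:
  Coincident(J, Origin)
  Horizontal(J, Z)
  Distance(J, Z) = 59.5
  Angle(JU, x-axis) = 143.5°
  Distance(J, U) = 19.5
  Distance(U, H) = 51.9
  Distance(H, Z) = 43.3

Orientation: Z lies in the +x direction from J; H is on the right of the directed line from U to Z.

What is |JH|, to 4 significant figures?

32.54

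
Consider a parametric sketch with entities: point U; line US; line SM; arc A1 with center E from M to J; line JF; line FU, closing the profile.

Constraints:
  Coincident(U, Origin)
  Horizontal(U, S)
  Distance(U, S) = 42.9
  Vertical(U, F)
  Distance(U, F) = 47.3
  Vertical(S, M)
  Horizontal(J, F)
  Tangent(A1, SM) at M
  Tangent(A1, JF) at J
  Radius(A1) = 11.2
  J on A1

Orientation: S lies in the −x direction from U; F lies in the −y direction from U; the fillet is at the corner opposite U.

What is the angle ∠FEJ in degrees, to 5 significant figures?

70.541°

The virtual corner opposite U is at (-42.900, -47.300). Tangency of A1 to SM means the radius EM is perpendicular to SM and A1 meets JF tangentially, so EJ is at right angles to JF, with radius 11.2, so the center E sits 11.2 in from both sides at E = (-31.700, -36.100). That places the tangent points at M = (-42.900, -36.100) on SM and J = (-31.700, -47.300) on JF. Then cos ∠FEJ = EF·EJ / (|EF||EJ|), giving 70.541°.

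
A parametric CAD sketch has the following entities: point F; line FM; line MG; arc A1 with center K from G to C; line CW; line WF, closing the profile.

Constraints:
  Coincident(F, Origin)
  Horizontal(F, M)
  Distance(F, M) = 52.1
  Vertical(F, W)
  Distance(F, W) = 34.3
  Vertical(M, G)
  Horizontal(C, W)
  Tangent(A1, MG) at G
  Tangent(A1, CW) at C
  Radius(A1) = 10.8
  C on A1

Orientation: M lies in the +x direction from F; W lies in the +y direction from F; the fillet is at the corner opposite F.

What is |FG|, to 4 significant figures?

57.15

F is at the origin; FM is horizontal with |FM| = 52.1 and M on the +x side, so M = (52.10, 0.000). FW is vertical with |FW| = 34.3 and W on the +y side, so W = (0.000, 34.30). The virtual corner opposite F is at (52.10, 34.30). Tangency of A1 to MG means the radius KG is perpendicular to MG and since A1 is tangent to CW there, KC ⟂ CW, with radius 10.8, so the center K sits 10.8 in from both sides at K = (41.30, 23.50). That places the tangent points at G = (52.10, 23.50) on MG and C = (41.30, 34.30) on CW. Then |FG| = |G − F| = 57.15.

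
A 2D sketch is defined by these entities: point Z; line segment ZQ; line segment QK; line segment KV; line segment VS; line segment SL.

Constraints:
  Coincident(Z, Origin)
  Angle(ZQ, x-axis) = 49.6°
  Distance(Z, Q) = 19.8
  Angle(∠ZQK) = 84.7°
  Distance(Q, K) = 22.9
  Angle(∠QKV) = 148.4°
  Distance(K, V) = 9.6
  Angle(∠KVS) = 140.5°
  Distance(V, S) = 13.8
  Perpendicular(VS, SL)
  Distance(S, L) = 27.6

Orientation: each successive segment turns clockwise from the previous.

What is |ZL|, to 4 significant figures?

10.55

Z is at the origin; ZQ runs at 49.6° with length 19.8, so Q = (12.83, 15.08). ∠ZQK = 84.7° gives QK at -45.70° from the x-axis; with |QK| = 22.9, K = (28.83, -1.311). ∠QKV = 148.4° gives KV at -77.30° from the x-axis; with |KV| = 9.6, V = (30.94, -10.68). ∠KVS = 140.5° gives VS at -116.8° from the x-axis; with |VS| = 13.8, S = (24.71, -22.99). VS ⟂ SL, so SL runs at 153.2°; with |SL| = 27.6, L = (0.07953, -10.55). Then |ZL| = |L − Z| = 10.55.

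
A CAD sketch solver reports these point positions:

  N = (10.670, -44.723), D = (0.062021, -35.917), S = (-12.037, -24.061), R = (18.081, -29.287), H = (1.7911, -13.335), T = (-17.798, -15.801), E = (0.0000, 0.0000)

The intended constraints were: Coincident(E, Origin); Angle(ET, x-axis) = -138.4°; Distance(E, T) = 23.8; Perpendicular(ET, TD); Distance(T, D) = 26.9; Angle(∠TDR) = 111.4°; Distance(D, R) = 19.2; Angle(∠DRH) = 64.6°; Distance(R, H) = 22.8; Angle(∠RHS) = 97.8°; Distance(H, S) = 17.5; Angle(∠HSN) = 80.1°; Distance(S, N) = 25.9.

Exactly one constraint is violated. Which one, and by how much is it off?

Distance(S, N) = 25.9 — off by 4.80.

E = (0.00, 0.00) ✓; ET at -138.4° ✓; |ET| = 23.80 ✓; ∠(ET, TD) = 90.00° ✓; |TD| = 26.90 ✓; ∠TDR = 111.4° ✓; |DR| = 19.20 ✓; ∠DRH = 64.60° ✓; |RH| = 22.80 ✓; ∠RHS = 97.80° ✓; |HS| = 17.50 ✓; ∠HSN = 80.10° ✓; |SN| = 30.70 ✗.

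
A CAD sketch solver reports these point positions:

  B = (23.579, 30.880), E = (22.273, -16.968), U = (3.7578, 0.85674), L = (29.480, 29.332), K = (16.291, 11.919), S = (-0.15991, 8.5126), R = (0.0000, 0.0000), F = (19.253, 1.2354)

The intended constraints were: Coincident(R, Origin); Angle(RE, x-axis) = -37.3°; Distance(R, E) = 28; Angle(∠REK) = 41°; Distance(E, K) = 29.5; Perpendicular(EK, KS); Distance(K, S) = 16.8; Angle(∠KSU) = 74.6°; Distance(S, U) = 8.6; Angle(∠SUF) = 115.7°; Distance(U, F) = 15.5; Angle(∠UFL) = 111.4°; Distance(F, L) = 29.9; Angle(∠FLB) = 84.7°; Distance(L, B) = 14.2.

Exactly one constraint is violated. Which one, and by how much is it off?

Distance(L, B) = 14.2 — off by 8.10.

R = (0.00, 0.00) ✓; RE at -37.30° ✓; |RE| = 28.00 ✓; ∠REK = 41.00° ✓; |EK| = 29.50 ✓; ∠(EK, KS) = 90.00° ✓; |KS| = 16.80 ✓; ∠KSU = 74.60° ✓; |SU| = 8.600 ✓; ∠SUF = 115.7° ✓; |UF| = 15.50 ✓; ∠UFL = 111.4° ✓; |FL| = 29.90 ✓; ∠FLB = 84.70° ✓; |LB| = 6.101 ✗.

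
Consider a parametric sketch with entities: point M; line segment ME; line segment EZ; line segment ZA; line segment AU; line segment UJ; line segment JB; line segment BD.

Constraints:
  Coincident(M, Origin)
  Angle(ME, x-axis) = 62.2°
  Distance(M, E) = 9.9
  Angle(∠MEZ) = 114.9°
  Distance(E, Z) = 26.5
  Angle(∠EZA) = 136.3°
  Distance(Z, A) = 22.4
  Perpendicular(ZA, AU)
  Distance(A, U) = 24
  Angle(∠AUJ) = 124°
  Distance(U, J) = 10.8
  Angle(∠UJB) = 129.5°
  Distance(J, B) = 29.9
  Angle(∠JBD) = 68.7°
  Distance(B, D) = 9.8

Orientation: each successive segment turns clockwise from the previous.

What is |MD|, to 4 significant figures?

15.43

∠UJB = 129.5° gives JB at 116.9° from the x-axis; with |JB| = 29.9, B = (4.969, 3.672). ∠JBD = 68.7° gives BD at 5.600° from the x-axis; with |BD| = 9.8, D = (14.72, 4.628). Then |MD| = |D − M| = 15.43.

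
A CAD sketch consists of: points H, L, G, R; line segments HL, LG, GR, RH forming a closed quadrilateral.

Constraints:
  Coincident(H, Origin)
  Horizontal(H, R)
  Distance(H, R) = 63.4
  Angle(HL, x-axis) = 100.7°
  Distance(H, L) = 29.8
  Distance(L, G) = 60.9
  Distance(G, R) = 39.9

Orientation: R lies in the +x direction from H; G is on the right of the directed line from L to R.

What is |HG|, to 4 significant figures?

35.85

Checks: |LG| = 60.90 ✓; |GR| = 39.90 ✓.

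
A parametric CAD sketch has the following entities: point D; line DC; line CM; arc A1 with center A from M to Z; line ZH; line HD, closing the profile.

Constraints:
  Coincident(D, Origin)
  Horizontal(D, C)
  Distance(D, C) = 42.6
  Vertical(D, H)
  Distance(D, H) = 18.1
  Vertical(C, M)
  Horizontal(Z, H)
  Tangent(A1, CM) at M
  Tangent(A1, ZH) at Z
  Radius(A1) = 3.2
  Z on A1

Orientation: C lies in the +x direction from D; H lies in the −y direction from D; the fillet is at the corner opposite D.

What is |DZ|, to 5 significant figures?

43.359

D is at the origin; D and C share the same y with |DC| = 42.6 and C on the +x side, so C = (42.600, 0.0000). DH is vertical with |DH| = 18.1 and H on the −y side, so H = (0.0000, -18.100). The virtual corner opposite D is at (42.600, -18.100). The tangent condition forces AM to be normal to CM and the tangent condition forces AZ to be normal to ZH, with radius 3.2, so the center A sits 3.2 in from both sides at A = (39.400, -14.900). That places the tangent points at M = (42.600, -14.900) on CM and Z = (39.400, -18.100) on ZH. Then |DZ| = |Z − D| = 43.359.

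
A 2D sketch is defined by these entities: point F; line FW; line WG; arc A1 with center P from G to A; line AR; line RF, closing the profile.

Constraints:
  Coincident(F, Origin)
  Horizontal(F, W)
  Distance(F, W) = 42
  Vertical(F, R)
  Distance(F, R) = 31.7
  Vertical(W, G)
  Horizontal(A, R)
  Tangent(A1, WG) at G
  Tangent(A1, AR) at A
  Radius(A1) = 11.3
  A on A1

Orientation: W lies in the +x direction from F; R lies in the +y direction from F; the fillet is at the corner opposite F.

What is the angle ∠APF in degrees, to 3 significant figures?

124°

F is at the origin; F and W share the same y with |FW| = 42.0 and W on the +x side, so W = (42.0, 0.00). F and R share the same x with |FR| = 31.7 and R on the +y side, so R = (0.00, 31.7). The virtual corner opposite F is at (42.0, 31.7). Since A1 is tangent to WG there, PG ⟂ WG and A1 meets AR tangentially, so PA is at right angles to AR, with radius 11.3, so the center P sits 11.3 in from both sides at P = (30.7, 20.4). That places the tangent points at G = (42.0, 20.4) on WG and A = (30.7, 31.7) on AR. Then cos ∠APF = PA·PF / (|PA||PF|), giving 124°.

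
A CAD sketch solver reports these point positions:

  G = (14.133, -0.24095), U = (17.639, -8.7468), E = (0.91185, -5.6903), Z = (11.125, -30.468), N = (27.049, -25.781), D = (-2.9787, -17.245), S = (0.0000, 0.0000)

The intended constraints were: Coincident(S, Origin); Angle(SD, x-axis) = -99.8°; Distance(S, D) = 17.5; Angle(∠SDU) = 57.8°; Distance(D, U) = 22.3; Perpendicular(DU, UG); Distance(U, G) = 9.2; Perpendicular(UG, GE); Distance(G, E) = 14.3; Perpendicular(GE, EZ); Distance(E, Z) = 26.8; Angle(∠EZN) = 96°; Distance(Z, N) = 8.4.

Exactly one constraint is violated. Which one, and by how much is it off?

Distance(Z, N) = 8.4 — off by 8.20.

S = (0.00, 0.00) ✓; SD at -99.80° ✓; |SD| = 17.50 ✓; ∠SDU = 57.80° ✓; |DU| = 22.30 ✓; ∠(DU, UG) = 90.00° ✓; |UG| = 9.200 ✓; ∠(UG, GE) = 90.00° ✓; |GE| = 14.30 ✓; ∠(GE, EZ) = 90.00° ✓; |EZ| = 26.80 ✓; ∠EZN = 96.00° ✓; |ZN| = 16.60 ✗.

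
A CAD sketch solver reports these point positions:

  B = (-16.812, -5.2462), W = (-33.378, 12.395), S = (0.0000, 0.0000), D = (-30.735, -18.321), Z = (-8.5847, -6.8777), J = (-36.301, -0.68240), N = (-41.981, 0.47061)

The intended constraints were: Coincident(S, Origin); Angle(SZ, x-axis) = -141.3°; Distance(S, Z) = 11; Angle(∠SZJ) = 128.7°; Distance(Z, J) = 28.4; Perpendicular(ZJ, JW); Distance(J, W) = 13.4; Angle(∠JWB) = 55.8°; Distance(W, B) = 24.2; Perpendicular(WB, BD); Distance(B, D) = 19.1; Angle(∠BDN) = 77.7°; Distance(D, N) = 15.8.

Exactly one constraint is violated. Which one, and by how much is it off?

Distance(D, N) = 15.8 — off by 6.10.

S = (0.00, 0.00) ✓; SZ at -141.3° ✓; |SZ| = 11.00 ✓; ∠SZJ = 128.7° ✓; |ZJ| = 28.40 ✓; ∠(ZJ, JW) = 90.00° ✓; |JW| = 13.40 ✓; ∠JWB = 55.80° ✓; |WB| = 24.20 ✓; ∠(WB, BD) = 90.00° ✓; |BD| = 19.10 ✓; ∠BDN = 77.70° ✓; |DN| = 21.90 ✗.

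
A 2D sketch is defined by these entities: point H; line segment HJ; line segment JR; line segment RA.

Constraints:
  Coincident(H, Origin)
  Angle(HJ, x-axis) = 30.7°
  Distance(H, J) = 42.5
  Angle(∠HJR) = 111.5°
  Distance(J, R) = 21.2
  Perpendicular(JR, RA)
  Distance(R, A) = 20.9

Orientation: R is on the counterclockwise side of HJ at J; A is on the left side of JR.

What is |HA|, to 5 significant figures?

41.232

H is at the origin; HJ runs at 30.7° with length 42.5, so J = 42.5·(cos 30.7°, sin 30.7°) = (36.544, 21.698). ∠HJR = 111.5°, so JR runs at 30.7° + (180° − 111.5°) = 99.200° from the x-axis; with |JR| = 21.2, R = J + 21.2·(cos 99.200°, sin 99.200°) = (33.154, 42.625). The perpendicularity gives RA at right angles to JR; with |RA| = 20.9 on the left of JR, A = R + 20.9·(-0.98714, -0.15988) = (12.523, 39.284). Then |HA| = |A − H| = 41.232.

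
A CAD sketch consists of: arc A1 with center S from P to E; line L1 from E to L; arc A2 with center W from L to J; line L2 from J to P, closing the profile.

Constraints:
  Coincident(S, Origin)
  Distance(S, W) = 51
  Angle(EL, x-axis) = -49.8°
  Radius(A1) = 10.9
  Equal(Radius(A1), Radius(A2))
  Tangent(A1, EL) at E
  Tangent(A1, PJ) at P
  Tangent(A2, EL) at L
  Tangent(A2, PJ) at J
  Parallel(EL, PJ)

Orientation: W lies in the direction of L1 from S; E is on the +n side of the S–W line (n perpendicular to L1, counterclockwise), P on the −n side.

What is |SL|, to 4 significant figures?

52.15

The slot axis is L1's direction at -49.8°, so u = (cos -49.8°, sin -49.8°) = (0.6455, -0.7638) and n = (−sin -49.8°, cos -49.8°) = (0.7638, 0.6455). S is at the origin and W lies 51.0 along u from S, so W = 51.0·u = (32.92, -38.95). Tangency of A1 to both parallel lines with radius 10.9 puts E and P at S ± 10.9·n: E = (8.325, 7.035), P = (-8.325, -7.035). Equal radii place L and J the same way about W: L = W + 10.9·n = (41.24, -31.92), J = W − 10.9·n = (24.59, -45.99). Then |SL| = |L − S| = 52.15.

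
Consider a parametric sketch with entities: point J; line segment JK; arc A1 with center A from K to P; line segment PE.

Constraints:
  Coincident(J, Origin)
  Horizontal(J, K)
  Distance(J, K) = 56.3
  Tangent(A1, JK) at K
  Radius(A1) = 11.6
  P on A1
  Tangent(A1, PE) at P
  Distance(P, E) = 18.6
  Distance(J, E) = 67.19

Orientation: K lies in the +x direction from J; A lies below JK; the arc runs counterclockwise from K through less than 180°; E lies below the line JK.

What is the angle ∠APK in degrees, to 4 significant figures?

26.43°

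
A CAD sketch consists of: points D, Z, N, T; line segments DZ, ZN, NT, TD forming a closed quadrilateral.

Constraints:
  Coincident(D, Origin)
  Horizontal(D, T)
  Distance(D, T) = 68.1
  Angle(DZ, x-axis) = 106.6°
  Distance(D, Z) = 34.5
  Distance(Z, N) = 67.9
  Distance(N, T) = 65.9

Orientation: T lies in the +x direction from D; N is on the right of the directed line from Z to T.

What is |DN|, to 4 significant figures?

33.41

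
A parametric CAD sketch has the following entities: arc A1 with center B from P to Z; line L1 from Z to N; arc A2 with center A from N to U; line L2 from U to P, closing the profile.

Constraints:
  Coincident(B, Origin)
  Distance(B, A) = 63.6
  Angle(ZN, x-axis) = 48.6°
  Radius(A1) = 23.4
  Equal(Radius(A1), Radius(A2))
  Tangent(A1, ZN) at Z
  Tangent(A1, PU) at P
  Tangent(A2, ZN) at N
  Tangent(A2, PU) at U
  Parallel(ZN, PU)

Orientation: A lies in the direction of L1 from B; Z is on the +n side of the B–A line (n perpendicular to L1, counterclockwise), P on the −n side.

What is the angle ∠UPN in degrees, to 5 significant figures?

36.347°

The slot axis is L1's direction at 48.6°, so u = (cos 48.6°, sin 48.6°) = (0.66131, 0.75011) and n = (−sin 48.6°, cos 48.6°) = (-0.75011, 0.66131). B is at the origin and A lies 63.6 along u from B, so A = 63.6·u = (42.059, 47.707). Tangency of A1 to both parallel lines with radius 23.4 puts Z and P at B ± 23.4·n: Z = (-17.553, 15.475), P = (17.553, -15.475). Equal radii place N and U the same way about A: N = A + 23.4·n = (24.507, 63.182), U = A − 23.4·n = (59.612, 32.232). Then cos ∠UPN = PU·PN / (|PU||PN|), giving 36.347°.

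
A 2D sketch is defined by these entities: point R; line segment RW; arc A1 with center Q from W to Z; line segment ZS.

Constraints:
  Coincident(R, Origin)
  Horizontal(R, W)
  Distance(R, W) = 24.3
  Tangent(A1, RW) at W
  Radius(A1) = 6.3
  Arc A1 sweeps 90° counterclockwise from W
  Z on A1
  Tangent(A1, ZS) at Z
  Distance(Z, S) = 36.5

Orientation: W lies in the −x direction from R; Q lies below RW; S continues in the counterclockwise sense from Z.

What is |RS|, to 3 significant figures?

52.6

R is at the origin; RW is horizontal with |RW| = 24.3 and W on the −x side, so W = (-24.3, 0.00). The tangent condition forces QW to be normal to RW, so Q = W + (0, -6.3) = (-24.3, -6.30). On A1, W sits at bearing 90° from Q; a 90° counterclockwise sweep puts Z at bearing 180°, so Z = Q + 6.3·(cos 180°, sin 180°) = (-30.6, -6.30). Tangency of A1 to ZS means the radius QZ is perpendicular to ZS, so ZS runs along (−sin 180°, cos 180°); with |ZS| = 36.5, S = (-30.6, -42.8). Then |RS| = |S − R| = 52.6.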